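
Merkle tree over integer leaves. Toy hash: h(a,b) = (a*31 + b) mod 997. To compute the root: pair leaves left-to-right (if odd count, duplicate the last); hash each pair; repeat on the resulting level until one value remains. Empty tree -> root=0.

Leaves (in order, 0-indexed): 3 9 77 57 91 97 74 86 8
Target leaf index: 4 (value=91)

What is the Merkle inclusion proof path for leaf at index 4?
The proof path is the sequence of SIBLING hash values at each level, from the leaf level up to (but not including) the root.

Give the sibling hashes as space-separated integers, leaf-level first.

L0 (leaves): [3, 9, 77, 57, 91, 97, 74, 86, 8], target index=4
L1: h(3,9)=(3*31+9)%997=102 [pair 0] h(77,57)=(77*31+57)%997=450 [pair 1] h(91,97)=(91*31+97)%997=924 [pair 2] h(74,86)=(74*31+86)%997=386 [pair 3] h(8,8)=(8*31+8)%997=256 [pair 4] -> [102, 450, 924, 386, 256]
  Sibling for proof at L0: 97
L2: h(102,450)=(102*31+450)%997=621 [pair 0] h(924,386)=(924*31+386)%997=117 [pair 1] h(256,256)=(256*31+256)%997=216 [pair 2] -> [621, 117, 216]
  Sibling for proof at L1: 386
L3: h(621,117)=(621*31+117)%997=425 [pair 0] h(216,216)=(216*31+216)%997=930 [pair 1] -> [425, 930]
  Sibling for proof at L2: 621
L4: h(425,930)=(425*31+930)%997=147 [pair 0] -> [147]
  Sibling for proof at L3: 930
Root: 147
Proof path (sibling hashes from leaf to root): [97, 386, 621, 930]

Answer: 97 386 621 930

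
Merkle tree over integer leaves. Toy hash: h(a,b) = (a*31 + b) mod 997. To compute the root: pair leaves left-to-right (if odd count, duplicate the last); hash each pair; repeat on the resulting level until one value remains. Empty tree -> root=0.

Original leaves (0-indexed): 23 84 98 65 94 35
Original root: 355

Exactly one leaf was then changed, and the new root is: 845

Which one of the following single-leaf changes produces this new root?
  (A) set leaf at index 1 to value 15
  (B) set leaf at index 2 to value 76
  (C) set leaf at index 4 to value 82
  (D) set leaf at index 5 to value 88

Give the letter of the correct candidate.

Answer: A

Derivation:
Original leaves: [23, 84, 98, 65, 94, 35]
Target new root: 845
Try each candidate change and compute the resulting root:
Candidate A: set leaf[1] = 15 -> leaves = [23, 15, 98, 65, 94, 35]
  L0: [23, 15, 98, 65, 94, 35]
  L1: h(23,15)=(23*31+15)%997=728 h(98,65)=(98*31+65)%997=112 h(94,35)=(94*31+35)%997=955 -> [728, 112, 955]
  L2: h(728,112)=(728*31+112)%997=746 h(955,955)=(955*31+955)%997=650 -> [746, 650]
  L3: h(746,650)=(746*31+650)%997=845 -> [845]
  root = 845 == target 845  ** MATCH **
Candidate B: set leaf[2] = 76 -> leaves = [23, 84, 76, 65, 94, 35]
  L0: [23, 84, 76, 65, 94, 35]
  L1: h(23,84)=(23*31+84)%997=797 h(76,65)=(76*31+65)%997=427 h(94,35)=(94*31+35)%997=955 -> [797, 427, 955]
  L2: h(797,427)=(797*31+427)%997=209 h(955,955)=(955*31+955)%997=650 -> [209, 650]
  L3: h(209,650)=(209*31+650)%997=150 -> [150]
  root = 150 != target 845
Candidate C: set leaf[4] = 82 -> leaves = [23, 84, 98, 65, 82, 35]
  L0: [23, 84, 98, 65, 82, 35]
  L1: h(23,84)=(23*31+84)%997=797 h(98,65)=(98*31+65)%997=112 h(82,35)=(82*31+35)%997=583 -> [797, 112, 583]
  L2: h(797,112)=(797*31+112)%997=891 h(583,583)=(583*31+583)%997=710 -> [891, 710]
  L3: h(891,710)=(891*31+710)%997=415 -> [415]
  root = 415 != target 845
Candidate D: set leaf[5] = 88 -> leaves = [23, 84, 98, 65, 94, 88]
  L0: [23, 84, 98, 65, 94, 88]
  L1: h(23,84)=(23*31+84)%997=797 h(98,65)=(98*31+65)%997=112 h(94,88)=(94*31+88)%997=11 -> [797, 112, 11]
  L2: h(797,112)=(797*31+112)%997=891 h(11,11)=(11*31+11)%997=352 -> [891, 352]
  L3: h(891,352)=(891*31+352)%997=57 -> [57]
  root = 57 != target 845
Candidate A produces the target root.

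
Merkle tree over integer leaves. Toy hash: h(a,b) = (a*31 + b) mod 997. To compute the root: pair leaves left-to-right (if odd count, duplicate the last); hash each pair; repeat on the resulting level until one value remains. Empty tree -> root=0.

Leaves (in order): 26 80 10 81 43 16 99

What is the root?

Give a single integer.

L0: [26, 80, 10, 81, 43, 16, 99]
L1: h(26,80)=(26*31+80)%997=886 h(10,81)=(10*31+81)%997=391 h(43,16)=(43*31+16)%997=352 h(99,99)=(99*31+99)%997=177 -> [886, 391, 352, 177]
L2: h(886,391)=(886*31+391)%997=938 h(352,177)=(352*31+177)%997=122 -> [938, 122]
L3: h(938,122)=(938*31+122)%997=287 -> [287]

Answer: 287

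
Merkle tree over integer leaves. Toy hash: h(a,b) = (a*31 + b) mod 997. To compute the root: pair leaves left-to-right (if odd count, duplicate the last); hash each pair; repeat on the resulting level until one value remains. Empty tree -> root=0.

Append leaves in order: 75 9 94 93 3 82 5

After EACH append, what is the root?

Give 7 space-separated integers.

After append 75 (leaves=[75]):
  L0: [75]
  root=75
After append 9 (leaves=[75, 9]):
  L0: [75, 9]
  L1: h(75,9)=(75*31+9)%997=340 -> [340]
  root=340
After append 94 (leaves=[75, 9, 94]):
  L0: [75, 9, 94]
  L1: h(75,9)=(75*31+9)%997=340 h(94,94)=(94*31+94)%997=17 -> [340, 17]
  L2: h(340,17)=(340*31+17)%997=587 -> [587]
  root=587
After append 93 (leaves=[75, 9, 94, 93]):
  L0: [75, 9, 94, 93]
  L1: h(75,9)=(75*31+9)%997=340 h(94,93)=(94*31+93)%997=16 -> [340, 16]
  L2: h(340,16)=(340*31+16)%997=586 -> [586]
  root=586
After append 3 (leaves=[75, 9, 94, 93, 3]):
  L0: [75, 9, 94, 93, 3]
  L1: h(75,9)=(75*31+9)%997=340 h(94,93)=(94*31+93)%997=16 h(3,3)=(3*31+3)%997=96 -> [340, 16, 96]
  L2: h(340,16)=(340*31+16)%997=586 h(96,96)=(96*31+96)%997=81 -> [586, 81]
  L3: h(586,81)=(586*31+81)%997=301 -> [301]
  root=301
After append 82 (leaves=[75, 9, 94, 93, 3, 82]):
  L0: [75, 9, 94, 93, 3, 82]
  L1: h(75,9)=(75*31+9)%997=340 h(94,93)=(94*31+93)%997=16 h(3,82)=(3*31+82)%997=175 -> [340, 16, 175]
  L2: h(340,16)=(340*31+16)%997=586 h(175,175)=(175*31+175)%997=615 -> [586, 615]
  L3: h(586,615)=(586*31+615)%997=835 -> [835]
  root=835
After append 5 (leaves=[75, 9, 94, 93, 3, 82, 5]):
  L0: [75, 9, 94, 93, 3, 82, 5]
  L1: h(75,9)=(75*31+9)%997=340 h(94,93)=(94*31+93)%997=16 h(3,82)=(3*31+82)%997=175 h(5,5)=(5*31+5)%997=160 -> [340, 16, 175, 160]
  L2: h(340,16)=(340*31+16)%997=586 h(175,160)=(175*31+160)%997=600 -> [586, 600]
  L3: h(586,600)=(586*31+600)%997=820 -> [820]
  root=820

Answer: 75 340 587 586 301 835 820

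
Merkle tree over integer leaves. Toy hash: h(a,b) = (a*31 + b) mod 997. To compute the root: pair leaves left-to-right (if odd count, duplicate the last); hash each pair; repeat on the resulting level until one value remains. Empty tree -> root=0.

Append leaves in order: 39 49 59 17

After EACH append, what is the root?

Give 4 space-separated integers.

Answer: 39 261 9 964

Derivation:
After append 39 (leaves=[39]):
  L0: [39]
  root=39
After append 49 (leaves=[39, 49]):
  L0: [39, 49]
  L1: h(39,49)=(39*31+49)%997=261 -> [261]
  root=261
After append 59 (leaves=[39, 49, 59]):
  L0: [39, 49, 59]
  L1: h(39,49)=(39*31+49)%997=261 h(59,59)=(59*31+59)%997=891 -> [261, 891]
  L2: h(261,891)=(261*31+891)%997=9 -> [9]
  root=9
After append 17 (leaves=[39, 49, 59, 17]):
  L0: [39, 49, 59, 17]
  L1: h(39,49)=(39*31+49)%997=261 h(59,17)=(59*31+17)%997=849 -> [261, 849]
  L2: h(261,849)=(261*31+849)%997=964 -> [964]
  root=964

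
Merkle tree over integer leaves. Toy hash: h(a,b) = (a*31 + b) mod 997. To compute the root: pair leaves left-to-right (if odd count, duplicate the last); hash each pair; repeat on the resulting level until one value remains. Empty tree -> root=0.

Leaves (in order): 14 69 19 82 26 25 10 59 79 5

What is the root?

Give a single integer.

L0: [14, 69, 19, 82, 26, 25, 10, 59, 79, 5]
L1: h(14,69)=(14*31+69)%997=503 h(19,82)=(19*31+82)%997=671 h(26,25)=(26*31+25)%997=831 h(10,59)=(10*31+59)%997=369 h(79,5)=(79*31+5)%997=460 -> [503, 671, 831, 369, 460]
L2: h(503,671)=(503*31+671)%997=312 h(831,369)=(831*31+369)%997=208 h(460,460)=(460*31+460)%997=762 -> [312, 208, 762]
L3: h(312,208)=(312*31+208)%997=907 h(762,762)=(762*31+762)%997=456 -> [907, 456]
L4: h(907,456)=(907*31+456)%997=657 -> [657]

Answer: 657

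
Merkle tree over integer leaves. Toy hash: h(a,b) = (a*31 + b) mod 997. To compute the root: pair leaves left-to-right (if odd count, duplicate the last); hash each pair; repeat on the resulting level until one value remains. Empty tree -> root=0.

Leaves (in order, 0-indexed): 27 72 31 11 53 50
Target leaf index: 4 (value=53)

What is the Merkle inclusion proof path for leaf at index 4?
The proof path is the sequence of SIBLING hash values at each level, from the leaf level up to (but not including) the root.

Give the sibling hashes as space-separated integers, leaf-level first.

Answer: 50 696 238

Derivation:
L0 (leaves): [27, 72, 31, 11, 53, 50], target index=4
L1: h(27,72)=(27*31+72)%997=909 [pair 0] h(31,11)=(31*31+11)%997=972 [pair 1] h(53,50)=(53*31+50)%997=696 [pair 2] -> [909, 972, 696]
  Sibling for proof at L0: 50
L2: h(909,972)=(909*31+972)%997=238 [pair 0] h(696,696)=(696*31+696)%997=338 [pair 1] -> [238, 338]
  Sibling for proof at L1: 696
L3: h(238,338)=(238*31+338)%997=737 [pair 0] -> [737]
  Sibling for proof at L2: 238
Root: 737
Proof path (sibling hashes from leaf to root): [50, 696, 238]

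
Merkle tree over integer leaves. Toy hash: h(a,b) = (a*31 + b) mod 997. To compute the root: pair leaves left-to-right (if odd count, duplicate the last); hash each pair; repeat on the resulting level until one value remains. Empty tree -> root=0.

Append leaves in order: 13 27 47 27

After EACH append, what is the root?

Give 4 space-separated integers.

Answer: 13 430 876 856

Derivation:
After append 13 (leaves=[13]):
  L0: [13]
  root=13
After append 27 (leaves=[13, 27]):
  L0: [13, 27]
  L1: h(13,27)=(13*31+27)%997=430 -> [430]
  root=430
After append 47 (leaves=[13, 27, 47]):
  L0: [13, 27, 47]
  L1: h(13,27)=(13*31+27)%997=430 h(47,47)=(47*31+47)%997=507 -> [430, 507]
  L2: h(430,507)=(430*31+507)%997=876 -> [876]
  root=876
After append 27 (leaves=[13, 27, 47, 27]):
  L0: [13, 27, 47, 27]
  L1: h(13,27)=(13*31+27)%997=430 h(47,27)=(47*31+27)%997=487 -> [430, 487]
  L2: h(430,487)=(430*31+487)%997=856 -> [856]
  root=856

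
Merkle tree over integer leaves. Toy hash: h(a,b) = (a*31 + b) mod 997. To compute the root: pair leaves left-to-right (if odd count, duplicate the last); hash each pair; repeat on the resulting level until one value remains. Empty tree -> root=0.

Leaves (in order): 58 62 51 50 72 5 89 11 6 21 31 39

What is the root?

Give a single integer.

L0: [58, 62, 51, 50, 72, 5, 89, 11, 6, 21, 31, 39]
L1: h(58,62)=(58*31+62)%997=863 h(51,50)=(51*31+50)%997=634 h(72,5)=(72*31+5)%997=243 h(89,11)=(89*31+11)%997=776 h(6,21)=(6*31+21)%997=207 h(31,39)=(31*31+39)%997=3 -> [863, 634, 243, 776, 207, 3]
L2: h(863,634)=(863*31+634)%997=468 h(243,776)=(243*31+776)%997=333 h(207,3)=(207*31+3)%997=438 -> [468, 333, 438]
L3: h(468,333)=(468*31+333)%997=883 h(438,438)=(438*31+438)%997=58 -> [883, 58]
L4: h(883,58)=(883*31+58)%997=512 -> [512]

Answer: 512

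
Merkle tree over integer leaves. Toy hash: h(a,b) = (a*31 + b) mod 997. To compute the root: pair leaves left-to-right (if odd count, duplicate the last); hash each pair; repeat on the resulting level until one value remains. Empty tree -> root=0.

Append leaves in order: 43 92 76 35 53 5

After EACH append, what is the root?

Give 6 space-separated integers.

Answer: 43 428 745 704 324 782

Derivation:
After append 43 (leaves=[43]):
  L0: [43]
  root=43
After append 92 (leaves=[43, 92]):
  L0: [43, 92]
  L1: h(43,92)=(43*31+92)%997=428 -> [428]
  root=428
After append 76 (leaves=[43, 92, 76]):
  L0: [43, 92, 76]
  L1: h(43,92)=(43*31+92)%997=428 h(76,76)=(76*31+76)%997=438 -> [428, 438]
  L2: h(428,438)=(428*31+438)%997=745 -> [745]
  root=745
After append 35 (leaves=[43, 92, 76, 35]):
  L0: [43, 92, 76, 35]
  L1: h(43,92)=(43*31+92)%997=428 h(76,35)=(76*31+35)%997=397 -> [428, 397]
  L2: h(428,397)=(428*31+397)%997=704 -> [704]
  root=704
After append 53 (leaves=[43, 92, 76, 35, 53]):
  L0: [43, 92, 76, 35, 53]
  L1: h(43,92)=(43*31+92)%997=428 h(76,35)=(76*31+35)%997=397 h(53,53)=(53*31+53)%997=699 -> [428, 397, 699]
  L2: h(428,397)=(428*31+397)%997=704 h(699,699)=(699*31+699)%997=434 -> [704, 434]
  L3: h(704,434)=(704*31+434)%997=324 -> [324]
  root=324
After append 5 (leaves=[43, 92, 76, 35, 53, 5]):
  L0: [43, 92, 76, 35, 53, 5]
  L1: h(43,92)=(43*31+92)%997=428 h(76,35)=(76*31+35)%997=397 h(53,5)=(53*31+5)%997=651 -> [428, 397, 651]
  L2: h(428,397)=(428*31+397)%997=704 h(651,651)=(651*31+651)%997=892 -> [704, 892]
  L3: h(704,892)=(704*31+892)%997=782 -> [782]
  root=782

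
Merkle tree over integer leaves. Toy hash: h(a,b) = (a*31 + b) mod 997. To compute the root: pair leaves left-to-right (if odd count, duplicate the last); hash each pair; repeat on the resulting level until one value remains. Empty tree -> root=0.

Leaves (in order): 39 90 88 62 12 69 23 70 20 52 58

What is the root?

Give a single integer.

L0: [39, 90, 88, 62, 12, 69, 23, 70, 20, 52, 58]
L1: h(39,90)=(39*31+90)%997=302 h(88,62)=(88*31+62)%997=796 h(12,69)=(12*31+69)%997=441 h(23,70)=(23*31+70)%997=783 h(20,52)=(20*31+52)%997=672 h(58,58)=(58*31+58)%997=859 -> [302, 796, 441, 783, 672, 859]
L2: h(302,796)=(302*31+796)%997=188 h(441,783)=(441*31+783)%997=496 h(672,859)=(672*31+859)%997=754 -> [188, 496, 754]
L3: h(188,496)=(188*31+496)%997=342 h(754,754)=(754*31+754)%997=200 -> [342, 200]
L4: h(342,200)=(342*31+200)%997=832 -> [832]

Answer: 832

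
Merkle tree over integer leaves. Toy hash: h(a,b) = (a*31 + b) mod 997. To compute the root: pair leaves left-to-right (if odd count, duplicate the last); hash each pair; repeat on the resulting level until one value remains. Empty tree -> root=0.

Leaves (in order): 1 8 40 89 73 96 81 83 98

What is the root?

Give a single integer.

L0: [1, 8, 40, 89, 73, 96, 81, 83, 98]
L1: h(1,8)=(1*31+8)%997=39 h(40,89)=(40*31+89)%997=332 h(73,96)=(73*31+96)%997=365 h(81,83)=(81*31+83)%997=600 h(98,98)=(98*31+98)%997=145 -> [39, 332, 365, 600, 145]
L2: h(39,332)=(39*31+332)%997=544 h(365,600)=(365*31+600)%997=948 h(145,145)=(145*31+145)%997=652 -> [544, 948, 652]
L3: h(544,948)=(544*31+948)%997=863 h(652,652)=(652*31+652)%997=924 -> [863, 924]
L4: h(863,924)=(863*31+924)%997=758 -> [758]

Answer: 758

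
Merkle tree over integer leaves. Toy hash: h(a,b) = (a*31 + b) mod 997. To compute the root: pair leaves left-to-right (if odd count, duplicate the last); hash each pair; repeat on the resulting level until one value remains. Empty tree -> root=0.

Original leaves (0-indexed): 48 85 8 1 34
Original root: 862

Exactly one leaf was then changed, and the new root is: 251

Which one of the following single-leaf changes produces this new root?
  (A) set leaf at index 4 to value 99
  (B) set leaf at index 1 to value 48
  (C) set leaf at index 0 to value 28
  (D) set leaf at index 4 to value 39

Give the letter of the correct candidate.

Answer: C

Derivation:
Original leaves: [48, 85, 8, 1, 34]
Target new root: 251
Try each candidate change and compute the resulting root:
Candidate A: set leaf[4] = 99 -> leaves = [48, 85, 8, 1, 99]
  L0: [48, 85, 8, 1, 99]
  L1: h(48,85)=(48*31+85)%997=576 h(8,1)=(8*31+1)%997=249 h(99,99)=(99*31+99)%997=177 -> [576, 249, 177]
  L2: h(576,249)=(576*31+249)%997=159 h(177,177)=(177*31+177)%997=679 -> [159, 679]
  L3: h(159,679)=(159*31+679)%997=623 -> [623]
  root = 623 != target 251
Candidate B: set leaf[1] = 48 -> leaves = [48, 48, 8, 1, 34]
  L0: [48, 48, 8, 1, 34]
  L1: h(48,48)=(48*31+48)%997=539 h(8,1)=(8*31+1)%997=249 h(34,34)=(34*31+34)%997=91 -> [539, 249, 91]
  L2: h(539,249)=(539*31+249)%997=9 h(91,91)=(91*31+91)%997=918 -> [9, 918]
  L3: h(9,918)=(9*31+918)%997=200 -> [200]
  root = 200 != target 251
Candidate C: set leaf[0] = 28 -> leaves = [28, 85, 8, 1, 34]
  L0: [28, 85, 8, 1, 34]
  L1: h(28,85)=(28*31+85)%997=953 h(8,1)=(8*31+1)%997=249 h(34,34)=(34*31+34)%997=91 -> [953, 249, 91]
  L2: h(953,249)=(953*31+249)%997=879 h(91,91)=(91*31+91)%997=918 -> [879, 918]
  L3: h(879,918)=(879*31+918)%997=251 -> [251]
  root = 251 == target 251  ** MATCH **
Candidate D: set leaf[4] = 39 -> leaves = [48, 85, 8, 1, 39]
  L0: [48, 85, 8, 1, 39]
  L1: h(48,85)=(48*31+85)%997=576 h(8,1)=(8*31+1)%997=249 h(39,39)=(39*31+39)%997=251 -> [576, 249, 251]
  L2: h(576,249)=(576*31+249)%997=159 h(251,251)=(251*31+251)%997=56 -> [159, 56]
  L3: h(159,56)=(159*31+56)%997=0 -> [0]
  root = 0 != target 251
Candidate C produces the target root.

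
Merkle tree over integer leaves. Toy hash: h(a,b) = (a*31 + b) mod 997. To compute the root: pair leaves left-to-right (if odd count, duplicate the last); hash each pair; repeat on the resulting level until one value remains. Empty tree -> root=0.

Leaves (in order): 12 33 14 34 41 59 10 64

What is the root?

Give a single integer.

L0: [12, 33, 14, 34, 41, 59, 10, 64]
L1: h(12,33)=(12*31+33)%997=405 h(14,34)=(14*31+34)%997=468 h(41,59)=(41*31+59)%997=333 h(10,64)=(10*31+64)%997=374 -> [405, 468, 333, 374]
L2: h(405,468)=(405*31+468)%997=62 h(333,374)=(333*31+374)%997=727 -> [62, 727]
L3: h(62,727)=(62*31+727)%997=655 -> [655]

Answer: 655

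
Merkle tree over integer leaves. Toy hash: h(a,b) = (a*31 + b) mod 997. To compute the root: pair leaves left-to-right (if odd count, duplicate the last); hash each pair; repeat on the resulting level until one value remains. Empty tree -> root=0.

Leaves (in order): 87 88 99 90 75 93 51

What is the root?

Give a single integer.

Answer: 481

Derivation:
L0: [87, 88, 99, 90, 75, 93, 51]
L1: h(87,88)=(87*31+88)%997=791 h(99,90)=(99*31+90)%997=168 h(75,93)=(75*31+93)%997=424 h(51,51)=(51*31+51)%997=635 -> [791, 168, 424, 635]
L2: h(791,168)=(791*31+168)%997=761 h(424,635)=(424*31+635)%997=818 -> [761, 818]
L3: h(761,818)=(761*31+818)%997=481 -> [481]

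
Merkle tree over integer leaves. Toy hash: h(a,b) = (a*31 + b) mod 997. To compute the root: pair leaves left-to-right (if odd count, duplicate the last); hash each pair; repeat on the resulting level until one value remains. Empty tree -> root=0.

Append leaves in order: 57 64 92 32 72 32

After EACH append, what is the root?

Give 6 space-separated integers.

After append 57 (leaves=[57]):
  L0: [57]
  root=57
After append 64 (leaves=[57, 64]):
  L0: [57, 64]
  L1: h(57,64)=(57*31+64)%997=834 -> [834]
  root=834
After append 92 (leaves=[57, 64, 92]):
  L0: [57, 64, 92]
  L1: h(57,64)=(57*31+64)%997=834 h(92,92)=(92*31+92)%997=950 -> [834, 950]
  L2: h(834,950)=(834*31+950)%997=882 -> [882]
  root=882
After append 32 (leaves=[57, 64, 92, 32]):
  L0: [57, 64, 92, 32]
  L1: h(57,64)=(57*31+64)%997=834 h(92,32)=(92*31+32)%997=890 -> [834, 890]
  L2: h(834,890)=(834*31+890)%997=822 -> [822]
  root=822
After append 72 (leaves=[57, 64, 92, 32, 72]):
  L0: [57, 64, 92, 32, 72]
  L1: h(57,64)=(57*31+64)%997=834 h(92,32)=(92*31+32)%997=890 h(72,72)=(72*31+72)%997=310 -> [834, 890, 310]
  L2: h(834,890)=(834*31+890)%997=822 h(310,310)=(310*31+310)%997=947 -> [822, 947]
  L3: h(822,947)=(822*31+947)%997=507 -> [507]
  root=507
After append 32 (leaves=[57, 64, 92, 32, 72, 32]):
  L0: [57, 64, 92, 32, 72, 32]
  L1: h(57,64)=(57*31+64)%997=834 h(92,32)=(92*31+32)%997=890 h(72,32)=(72*31+32)%997=270 -> [834, 890, 270]
  L2: h(834,890)=(834*31+890)%997=822 h(270,270)=(270*31+270)%997=664 -> [822, 664]
  L3: h(822,664)=(822*31+664)%997=224 -> [224]
  root=224

Answer: 57 834 882 822 507 224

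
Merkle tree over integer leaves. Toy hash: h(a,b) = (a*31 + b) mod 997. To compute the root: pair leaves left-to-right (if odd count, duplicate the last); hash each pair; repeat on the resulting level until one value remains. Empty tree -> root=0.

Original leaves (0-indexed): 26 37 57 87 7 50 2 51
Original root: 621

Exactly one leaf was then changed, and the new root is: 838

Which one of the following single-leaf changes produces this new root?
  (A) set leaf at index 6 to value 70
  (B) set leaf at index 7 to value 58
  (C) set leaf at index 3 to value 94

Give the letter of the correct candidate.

Answer: C

Derivation:
Original leaves: [26, 37, 57, 87, 7, 50, 2, 51]
Target new root: 838
Try each candidate change and compute the resulting root:
Candidate A: set leaf[6] = 70 -> leaves = [26, 37, 57, 87, 7, 50, 70, 51]
  L0: [26, 37, 57, 87, 7, 50, 70, 51]
  L1: h(26,37)=(26*31+37)%997=843 h(57,87)=(57*31+87)%997=857 h(7,50)=(7*31+50)%997=267 h(70,51)=(70*31+51)%997=227 -> [843, 857, 267, 227]
  L2: h(843,857)=(843*31+857)%997=71 h(267,227)=(267*31+227)%997=528 -> [71, 528]
  L3: h(71,528)=(71*31+528)%997=735 -> [735]
  root = 735 != target 838
Candidate B: set leaf[7] = 58 -> leaves = [26, 37, 57, 87, 7, 50, 2, 58]
  L0: [26, 37, 57, 87, 7, 50, 2, 58]
  L1: h(26,37)=(26*31+37)%997=843 h(57,87)=(57*31+87)%997=857 h(7,50)=(7*31+50)%997=267 h(2,58)=(2*31+58)%997=120 -> [843, 857, 267, 120]
  L2: h(843,857)=(843*31+857)%997=71 h(267,120)=(267*31+120)%997=421 -> [71, 421]
  L3: h(71,421)=(71*31+421)%997=628 -> [628]
  root = 628 != target 838
Candidate C: set leaf[3] = 94 -> leaves = [26, 37, 57, 94, 7, 50, 2, 51]
  L0: [26, 37, 57, 94, 7, 50, 2, 51]
  L1: h(26,37)=(26*31+37)%997=843 h(57,94)=(57*31+94)%997=864 h(7,50)=(7*31+50)%997=267 h(2,51)=(2*31+51)%997=113 -> [843, 864, 267, 113]
  L2: h(843,864)=(843*31+864)%997=78 h(267,113)=(267*31+113)%997=414 -> [78, 414]
  L3: h(78,414)=(78*31+414)%997=838 -> [838]
  root = 838 == target 838  ** MATCH **
Candidate C produces the target root.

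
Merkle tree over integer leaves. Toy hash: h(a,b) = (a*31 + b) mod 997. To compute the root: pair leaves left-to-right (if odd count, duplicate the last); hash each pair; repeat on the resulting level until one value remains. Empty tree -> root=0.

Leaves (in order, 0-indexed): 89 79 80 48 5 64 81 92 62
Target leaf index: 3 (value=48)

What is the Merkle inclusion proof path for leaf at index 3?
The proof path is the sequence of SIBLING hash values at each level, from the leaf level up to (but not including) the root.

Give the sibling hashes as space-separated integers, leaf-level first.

Answer: 80 844 419 727

Derivation:
L0 (leaves): [89, 79, 80, 48, 5, 64, 81, 92, 62], target index=3
L1: h(89,79)=(89*31+79)%997=844 [pair 0] h(80,48)=(80*31+48)%997=534 [pair 1] h(5,64)=(5*31+64)%997=219 [pair 2] h(81,92)=(81*31+92)%997=609 [pair 3] h(62,62)=(62*31+62)%997=987 [pair 4] -> [844, 534, 219, 609, 987]
  Sibling for proof at L0: 80
L2: h(844,534)=(844*31+534)%997=776 [pair 0] h(219,609)=(219*31+609)%997=419 [pair 1] h(987,987)=(987*31+987)%997=677 [pair 2] -> [776, 419, 677]
  Sibling for proof at L1: 844
L3: h(776,419)=(776*31+419)%997=547 [pair 0] h(677,677)=(677*31+677)%997=727 [pair 1] -> [547, 727]
  Sibling for proof at L2: 419
L4: h(547,727)=(547*31+727)%997=735 [pair 0] -> [735]
  Sibling for proof at L3: 727
Root: 735
Proof path (sibling hashes from leaf to root): [80, 844, 419, 727]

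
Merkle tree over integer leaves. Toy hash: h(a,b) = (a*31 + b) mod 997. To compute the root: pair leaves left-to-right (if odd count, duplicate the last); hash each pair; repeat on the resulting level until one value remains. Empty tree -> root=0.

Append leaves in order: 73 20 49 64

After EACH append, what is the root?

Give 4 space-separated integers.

Answer: 73 289 557 572

Derivation:
After append 73 (leaves=[73]):
  L0: [73]
  root=73
After append 20 (leaves=[73, 20]):
  L0: [73, 20]
  L1: h(73,20)=(73*31+20)%997=289 -> [289]
  root=289
After append 49 (leaves=[73, 20, 49]):
  L0: [73, 20, 49]
  L1: h(73,20)=(73*31+20)%997=289 h(49,49)=(49*31+49)%997=571 -> [289, 571]
  L2: h(289,571)=(289*31+571)%997=557 -> [557]
  root=557
After append 64 (leaves=[73, 20, 49, 64]):
  L0: [73, 20, 49, 64]
  L1: h(73,20)=(73*31+20)%997=289 h(49,64)=(49*31+64)%997=586 -> [289, 586]
  L2: h(289,586)=(289*31+586)%997=572 -> [572]
  root=572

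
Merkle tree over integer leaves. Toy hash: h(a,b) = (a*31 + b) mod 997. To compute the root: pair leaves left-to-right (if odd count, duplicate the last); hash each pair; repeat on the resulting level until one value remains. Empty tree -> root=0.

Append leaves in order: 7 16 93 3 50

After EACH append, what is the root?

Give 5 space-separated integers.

Answer: 7 233 229 139 674

Derivation:
After append 7 (leaves=[7]):
  L0: [7]
  root=7
After append 16 (leaves=[7, 16]):
  L0: [7, 16]
  L1: h(7,16)=(7*31+16)%997=233 -> [233]
  root=233
After append 93 (leaves=[7, 16, 93]):
  L0: [7, 16, 93]
  L1: h(7,16)=(7*31+16)%997=233 h(93,93)=(93*31+93)%997=982 -> [233, 982]
  L2: h(233,982)=(233*31+982)%997=229 -> [229]
  root=229
After append 3 (leaves=[7, 16, 93, 3]):
  L0: [7, 16, 93, 3]
  L1: h(7,16)=(7*31+16)%997=233 h(93,3)=(93*31+3)%997=892 -> [233, 892]
  L2: h(233,892)=(233*31+892)%997=139 -> [139]
  root=139
After append 50 (leaves=[7, 16, 93, 3, 50]):
  L0: [7, 16, 93, 3, 50]
  L1: h(7,16)=(7*31+16)%997=233 h(93,3)=(93*31+3)%997=892 h(50,50)=(50*31+50)%997=603 -> [233, 892, 603]
  L2: h(233,892)=(233*31+892)%997=139 h(603,603)=(603*31+603)%997=353 -> [139, 353]
  L3: h(139,353)=(139*31+353)%997=674 -> [674]
  root=674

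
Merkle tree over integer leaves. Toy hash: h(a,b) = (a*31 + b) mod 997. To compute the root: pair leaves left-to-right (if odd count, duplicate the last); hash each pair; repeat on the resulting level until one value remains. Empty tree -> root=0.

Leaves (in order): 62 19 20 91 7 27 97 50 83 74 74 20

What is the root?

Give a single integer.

Answer: 888

Derivation:
L0: [62, 19, 20, 91, 7, 27, 97, 50, 83, 74, 74, 20]
L1: h(62,19)=(62*31+19)%997=944 h(20,91)=(20*31+91)%997=711 h(7,27)=(7*31+27)%997=244 h(97,50)=(97*31+50)%997=66 h(83,74)=(83*31+74)%997=653 h(74,20)=(74*31+20)%997=320 -> [944, 711, 244, 66, 653, 320]
L2: h(944,711)=(944*31+711)%997=65 h(244,66)=(244*31+66)%997=651 h(653,320)=(653*31+320)%997=623 -> [65, 651, 623]
L3: h(65,651)=(65*31+651)%997=672 h(623,623)=(623*31+623)%997=993 -> [672, 993]
L4: h(672,993)=(672*31+993)%997=888 -> [888]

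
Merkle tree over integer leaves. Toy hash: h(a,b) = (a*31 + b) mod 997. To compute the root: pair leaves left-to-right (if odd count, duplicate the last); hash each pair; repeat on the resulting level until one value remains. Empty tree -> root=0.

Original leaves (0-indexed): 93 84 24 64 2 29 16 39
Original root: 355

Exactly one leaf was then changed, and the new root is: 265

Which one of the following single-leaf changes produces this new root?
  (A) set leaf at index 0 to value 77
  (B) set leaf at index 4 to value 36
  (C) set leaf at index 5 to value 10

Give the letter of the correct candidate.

Answer: A

Derivation:
Original leaves: [93, 84, 24, 64, 2, 29, 16, 39]
Target new root: 265
Try each candidate change and compute the resulting root:
Candidate A: set leaf[0] = 77 -> leaves = [77, 84, 24, 64, 2, 29, 16, 39]
  L0: [77, 84, 24, 64, 2, 29, 16, 39]
  L1: h(77,84)=(77*31+84)%997=477 h(24,64)=(24*31+64)%997=808 h(2,29)=(2*31+29)%997=91 h(16,39)=(16*31+39)%997=535 -> [477, 808, 91, 535]
  L2: h(477,808)=(477*31+808)%997=640 h(91,535)=(91*31+535)%997=365 -> [640, 365]
  L3: h(640,365)=(640*31+365)%997=265 -> [265]
  root = 265 == target 265  ** MATCH **
Candidate B: set leaf[4] = 36 -> leaves = [93, 84, 24, 64, 36, 29, 16, 39]
  L0: [93, 84, 24, 64, 36, 29, 16, 39]
  L1: h(93,84)=(93*31+84)%997=973 h(24,64)=(24*31+64)%997=808 h(36,29)=(36*31+29)%997=148 h(16,39)=(16*31+39)%997=535 -> [973, 808, 148, 535]
  L2: h(973,808)=(973*31+808)%997=64 h(148,535)=(148*31+535)%997=138 -> [64, 138]
  L3: h(64,138)=(64*31+138)%997=128 -> [128]
  root = 128 != target 265
Candidate C: set leaf[5] = 10 -> leaves = [93, 84, 24, 64, 2, 10, 16, 39]
  L0: [93, 84, 24, 64, 2, 10, 16, 39]
  L1: h(93,84)=(93*31+84)%997=973 h(24,64)=(24*31+64)%997=808 h(2,10)=(2*31+10)%997=72 h(16,39)=(16*31+39)%997=535 -> [973, 808, 72, 535]
  L2: h(973,808)=(973*31+808)%997=64 h(72,535)=(72*31+535)%997=773 -> [64, 773]
  L3: h(64,773)=(64*31+773)%997=763 -> [763]
  root = 763 != target 265
Candidate A produces the target root.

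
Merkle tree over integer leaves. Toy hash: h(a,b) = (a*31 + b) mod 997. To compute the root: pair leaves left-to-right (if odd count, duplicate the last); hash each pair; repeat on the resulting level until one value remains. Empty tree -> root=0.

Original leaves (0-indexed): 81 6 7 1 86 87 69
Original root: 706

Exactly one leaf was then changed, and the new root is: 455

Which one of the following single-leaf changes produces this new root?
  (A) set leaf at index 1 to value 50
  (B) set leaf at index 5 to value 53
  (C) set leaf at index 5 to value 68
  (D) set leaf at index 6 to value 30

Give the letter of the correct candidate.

Answer: D

Derivation:
Original leaves: [81, 6, 7, 1, 86, 87, 69]
Target new root: 455
Try each candidate change and compute the resulting root:
Candidate A: set leaf[1] = 50 -> leaves = [81, 50, 7, 1, 86, 87, 69]
  L0: [81, 50, 7, 1, 86, 87, 69]
  L1: h(81,50)=(81*31+50)%997=567 h(7,1)=(7*31+1)%997=218 h(86,87)=(86*31+87)%997=759 h(69,69)=(69*31+69)%997=214 -> [567, 218, 759, 214]
  L2: h(567,218)=(567*31+218)%997=846 h(759,214)=(759*31+214)%997=812 -> [846, 812]
  L3: h(846,812)=(846*31+812)%997=119 -> [119]
  root = 119 != target 455
Candidate B: set leaf[5] = 53 -> leaves = [81, 6, 7, 1, 86, 53, 69]
  L0: [81, 6, 7, 1, 86, 53, 69]
  L1: h(81,6)=(81*31+6)%997=523 h(7,1)=(7*31+1)%997=218 h(86,53)=(86*31+53)%997=725 h(69,69)=(69*31+69)%997=214 -> [523, 218, 725, 214]
  L2: h(523,218)=(523*31+218)%997=479 h(725,214)=(725*31+214)%997=755 -> [479, 755]
  L3: h(479,755)=(479*31+755)%997=649 -> [649]
  root = 649 != target 455
Candidate C: set leaf[5] = 68 -> leaves = [81, 6, 7, 1, 86, 68, 69]
  L0: [81, 6, 7, 1, 86, 68, 69]
  L1: h(81,6)=(81*31+6)%997=523 h(7,1)=(7*31+1)%997=218 h(86,68)=(86*31+68)%997=740 h(69,69)=(69*31+69)%997=214 -> [523, 218, 740, 214]
  L2: h(523,218)=(523*31+218)%997=479 h(740,214)=(740*31+214)%997=223 -> [479, 223]
  L3: h(479,223)=(479*31+223)%997=117 -> [117]
  root = 117 != target 455
Candidate D: set leaf[6] = 30 -> leaves = [81, 6, 7, 1, 86, 87, 30]
  L0: [81, 6, 7, 1, 86, 87, 30]
  L1: h(81,6)=(81*31+6)%997=523 h(7,1)=(7*31+1)%997=218 h(86,87)=(86*31+87)%997=759 h(30,30)=(30*31+30)%997=960 -> [523, 218, 759, 960]
  L2: h(523,218)=(523*31+218)%997=479 h(759,960)=(759*31+960)%997=561 -> [479, 561]
  L3: h(479,561)=(479*31+561)%997=455 -> [455]
  root = 455 == target 455  ** MATCH **
Candidate D produces the target root.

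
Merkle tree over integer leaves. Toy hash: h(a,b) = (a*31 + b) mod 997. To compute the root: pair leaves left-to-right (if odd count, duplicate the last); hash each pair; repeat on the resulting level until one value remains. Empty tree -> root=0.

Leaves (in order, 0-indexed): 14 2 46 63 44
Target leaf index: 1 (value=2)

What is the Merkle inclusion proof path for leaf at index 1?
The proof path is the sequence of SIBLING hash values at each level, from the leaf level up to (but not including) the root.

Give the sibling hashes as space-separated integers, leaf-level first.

L0 (leaves): [14, 2, 46, 63, 44], target index=1
L1: h(14,2)=(14*31+2)%997=436 [pair 0] h(46,63)=(46*31+63)%997=492 [pair 1] h(44,44)=(44*31+44)%997=411 [pair 2] -> [436, 492, 411]
  Sibling for proof at L0: 14
L2: h(436,492)=(436*31+492)%997=50 [pair 0] h(411,411)=(411*31+411)%997=191 [pair 1] -> [50, 191]
  Sibling for proof at L1: 492
L3: h(50,191)=(50*31+191)%997=744 [pair 0] -> [744]
  Sibling for proof at L2: 191
Root: 744
Proof path (sibling hashes from leaf to root): [14, 492, 191]

Answer: 14 492 191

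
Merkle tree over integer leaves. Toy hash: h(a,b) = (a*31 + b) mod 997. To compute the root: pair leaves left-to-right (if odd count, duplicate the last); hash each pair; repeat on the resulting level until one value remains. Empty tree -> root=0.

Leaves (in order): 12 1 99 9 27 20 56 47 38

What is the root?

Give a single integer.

L0: [12, 1, 99, 9, 27, 20, 56, 47, 38]
L1: h(12,1)=(12*31+1)%997=373 h(99,9)=(99*31+9)%997=87 h(27,20)=(27*31+20)%997=857 h(56,47)=(56*31+47)%997=786 h(38,38)=(38*31+38)%997=219 -> [373, 87, 857, 786, 219]
L2: h(373,87)=(373*31+87)%997=683 h(857,786)=(857*31+786)%997=434 h(219,219)=(219*31+219)%997=29 -> [683, 434, 29]
L3: h(683,434)=(683*31+434)%997=670 h(29,29)=(29*31+29)%997=928 -> [670, 928]
L4: h(670,928)=(670*31+928)%997=761 -> [761]

Answer: 761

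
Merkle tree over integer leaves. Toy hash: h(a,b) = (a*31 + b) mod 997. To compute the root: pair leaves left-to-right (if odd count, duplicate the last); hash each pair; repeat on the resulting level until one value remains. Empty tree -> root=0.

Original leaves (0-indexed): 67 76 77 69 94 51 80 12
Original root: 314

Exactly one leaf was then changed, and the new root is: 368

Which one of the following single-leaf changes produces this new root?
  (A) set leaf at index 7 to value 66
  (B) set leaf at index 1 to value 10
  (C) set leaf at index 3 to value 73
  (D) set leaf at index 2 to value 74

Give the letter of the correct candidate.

Original leaves: [67, 76, 77, 69, 94, 51, 80, 12]
Target new root: 368
Try each candidate change and compute the resulting root:
Candidate A: set leaf[7] = 66 -> leaves = [67, 76, 77, 69, 94, 51, 80, 66]
  L0: [67, 76, 77, 69, 94, 51, 80, 66]
  L1: h(67,76)=(67*31+76)%997=159 h(77,69)=(77*31+69)%997=462 h(94,51)=(94*31+51)%997=971 h(80,66)=(80*31+66)%997=552 -> [159, 462, 971, 552]
  L2: h(159,462)=(159*31+462)%997=406 h(971,552)=(971*31+552)%997=743 -> [406, 743]
  L3: h(406,743)=(406*31+743)%997=368 -> [368]
  root = 368 == target 368  ** MATCH **
Candidate B: set leaf[1] = 10 -> leaves = [67, 10, 77, 69, 94, 51, 80, 12]
  L0: [67, 10, 77, 69, 94, 51, 80, 12]
  L1: h(67,10)=(67*31+10)%997=93 h(77,69)=(77*31+69)%997=462 h(94,51)=(94*31+51)%997=971 h(80,12)=(80*31+12)%997=498 -> [93, 462, 971, 498]
  L2: h(93,462)=(93*31+462)%997=354 h(971,498)=(971*31+498)%997=689 -> [354, 689]
  L3: h(354,689)=(354*31+689)%997=696 -> [696]
  root = 696 != target 368
Candidate C: set leaf[3] = 73 -> leaves = [67, 76, 77, 73, 94, 51, 80, 12]
  L0: [67, 76, 77, 73, 94, 51, 80, 12]
  L1: h(67,76)=(67*31+76)%997=159 h(77,73)=(77*31+73)%997=466 h(94,51)=(94*31+51)%997=971 h(80,12)=(80*31+12)%997=498 -> [159, 466, 971, 498]
  L2: h(159,466)=(159*31+466)%997=410 h(971,498)=(971*31+498)%997=689 -> [410, 689]
  L3: h(410,689)=(410*31+689)%997=438 -> [438]
  root = 438 != target 368
Candidate D: set leaf[2] = 74 -> leaves = [67, 76, 74, 69, 94, 51, 80, 12]
  L0: [67, 76, 74, 69, 94, 51, 80, 12]
  L1: h(67,76)=(67*31+76)%997=159 h(74,69)=(74*31+69)%997=369 h(94,51)=(94*31+51)%997=971 h(80,12)=(80*31+12)%997=498 -> [159, 369, 971, 498]
  L2: h(159,369)=(159*31+369)%997=313 h(971,498)=(971*31+498)%997=689 -> [313, 689]
  L3: h(313,689)=(313*31+689)%997=422 -> [422]
  root = 422 != target 368
Candidate A produces the target root.

Answer: A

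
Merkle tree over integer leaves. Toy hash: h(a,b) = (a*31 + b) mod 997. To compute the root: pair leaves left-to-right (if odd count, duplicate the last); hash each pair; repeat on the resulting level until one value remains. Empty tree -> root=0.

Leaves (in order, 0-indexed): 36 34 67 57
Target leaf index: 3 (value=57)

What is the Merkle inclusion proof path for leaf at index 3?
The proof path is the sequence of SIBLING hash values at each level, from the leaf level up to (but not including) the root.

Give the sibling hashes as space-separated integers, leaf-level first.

Answer: 67 153

Derivation:
L0 (leaves): [36, 34, 67, 57], target index=3
L1: h(36,34)=(36*31+34)%997=153 [pair 0] h(67,57)=(67*31+57)%997=140 [pair 1] -> [153, 140]
  Sibling for proof at L0: 67
L2: h(153,140)=(153*31+140)%997=895 [pair 0] -> [895]
  Sibling for proof at L1: 153
Root: 895
Proof path (sibling hashes from leaf to root): [67, 153]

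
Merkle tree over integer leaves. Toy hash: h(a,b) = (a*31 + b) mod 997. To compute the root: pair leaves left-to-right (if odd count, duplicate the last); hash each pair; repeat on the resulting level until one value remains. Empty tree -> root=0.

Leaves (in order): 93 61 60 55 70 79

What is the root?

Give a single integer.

L0: [93, 61, 60, 55, 70, 79]
L1: h(93,61)=(93*31+61)%997=950 h(60,55)=(60*31+55)%997=918 h(70,79)=(70*31+79)%997=255 -> [950, 918, 255]
L2: h(950,918)=(950*31+918)%997=458 h(255,255)=(255*31+255)%997=184 -> [458, 184]
L3: h(458,184)=(458*31+184)%997=424 -> [424]

Answer: 424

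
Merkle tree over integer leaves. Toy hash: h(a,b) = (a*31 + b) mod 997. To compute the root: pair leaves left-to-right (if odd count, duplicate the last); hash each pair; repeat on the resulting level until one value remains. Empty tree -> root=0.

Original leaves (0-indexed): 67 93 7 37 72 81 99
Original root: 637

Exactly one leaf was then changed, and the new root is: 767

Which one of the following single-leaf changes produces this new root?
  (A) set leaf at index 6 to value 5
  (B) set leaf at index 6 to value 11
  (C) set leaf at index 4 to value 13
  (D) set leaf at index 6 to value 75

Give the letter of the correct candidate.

Answer: C

Derivation:
Original leaves: [67, 93, 7, 37, 72, 81, 99]
Target new root: 767
Try each candidate change and compute the resulting root:
Candidate A: set leaf[6] = 5 -> leaves = [67, 93, 7, 37, 72, 81, 5]
  L0: [67, 93, 7, 37, 72, 81, 5]
  L1: h(67,93)=(67*31+93)%997=176 h(7,37)=(7*31+37)%997=254 h(72,81)=(72*31+81)%997=319 h(5,5)=(5*31+5)%997=160 -> [176, 254, 319, 160]
  L2: h(176,254)=(176*31+254)%997=725 h(319,160)=(319*31+160)%997=79 -> [725, 79]
  L3: h(725,79)=(725*31+79)%997=620 -> [620]
  root = 620 != target 767
Candidate B: set leaf[6] = 11 -> leaves = [67, 93, 7, 37, 72, 81, 11]
  L0: [67, 93, 7, 37, 72, 81, 11]
  L1: h(67,93)=(67*31+93)%997=176 h(7,37)=(7*31+37)%997=254 h(72,81)=(72*31+81)%997=319 h(11,11)=(11*31+11)%997=352 -> [176, 254, 319, 352]
  L2: h(176,254)=(176*31+254)%997=725 h(319,352)=(319*31+352)%997=271 -> [725, 271]
  L3: h(725,271)=(725*31+271)%997=812 -> [812]
  root = 812 != target 767
Candidate C: set leaf[4] = 13 -> leaves = [67, 93, 7, 37, 13, 81, 99]
  L0: [67, 93, 7, 37, 13, 81, 99]
  L1: h(67,93)=(67*31+93)%997=176 h(7,37)=(7*31+37)%997=254 h(13,81)=(13*31+81)%997=484 h(99,99)=(99*31+99)%997=177 -> [176, 254, 484, 177]
  L2: h(176,254)=(176*31+254)%997=725 h(484,177)=(484*31+177)%997=226 -> [725, 226]
  L3: h(725,226)=(725*31+226)%997=767 -> [767]
  root = 767 == target 767  ** MATCH **
Candidate D: set leaf[6] = 75 -> leaves = [67, 93, 7, 37, 72, 81, 75]
  L0: [67, 93, 7, 37, 72, 81, 75]
  L1: h(67,93)=(67*31+93)%997=176 h(7,37)=(7*31+37)%997=254 h(72,81)=(72*31+81)%997=319 h(75,75)=(75*31+75)%997=406 -> [176, 254, 319, 406]
  L2: h(176,254)=(176*31+254)%997=725 h(319,406)=(319*31+406)%997=325 -> [725, 325]
  L3: h(725,325)=(725*31+325)%997=866 -> [866]
  root = 866 != target 767
Candidate C produces the target root.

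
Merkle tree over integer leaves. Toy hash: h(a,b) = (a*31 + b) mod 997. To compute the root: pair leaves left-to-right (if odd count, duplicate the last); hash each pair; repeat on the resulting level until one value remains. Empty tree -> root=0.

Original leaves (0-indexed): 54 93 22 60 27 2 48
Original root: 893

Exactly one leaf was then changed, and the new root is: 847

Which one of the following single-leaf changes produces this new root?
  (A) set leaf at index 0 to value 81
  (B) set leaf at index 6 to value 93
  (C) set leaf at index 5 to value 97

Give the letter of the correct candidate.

Original leaves: [54, 93, 22, 60, 27, 2, 48]
Target new root: 847
Try each candidate change and compute the resulting root:
Candidate A: set leaf[0] = 81 -> leaves = [81, 93, 22, 60, 27, 2, 48]
  L0: [81, 93, 22, 60, 27, 2, 48]
  L1: h(81,93)=(81*31+93)%997=610 h(22,60)=(22*31+60)%997=742 h(27,2)=(27*31+2)%997=839 h(48,48)=(48*31+48)%997=539 -> [610, 742, 839, 539]
  L2: h(610,742)=(610*31+742)%997=709 h(839,539)=(839*31+539)%997=626 -> [709, 626]
  L3: h(709,626)=(709*31+626)%997=671 -> [671]
  root = 671 != target 847
Candidate B: set leaf[6] = 93 -> leaves = [54, 93, 22, 60, 27, 2, 93]
  L0: [54, 93, 22, 60, 27, 2, 93]
  L1: h(54,93)=(54*31+93)%997=770 h(22,60)=(22*31+60)%997=742 h(27,2)=(27*31+2)%997=839 h(93,93)=(93*31+93)%997=982 -> [770, 742, 839, 982]
  L2: h(770,742)=(770*31+742)%997=684 h(839,982)=(839*31+982)%997=72 -> [684, 72]
  L3: h(684,72)=(684*31+72)%997=339 -> [339]
  root = 339 != target 847
Candidate C: set leaf[5] = 97 -> leaves = [54, 93, 22, 60, 27, 97, 48]
  L0: [54, 93, 22, 60, 27, 97, 48]
  L1: h(54,93)=(54*31+93)%997=770 h(22,60)=(22*31+60)%997=742 h(27,97)=(27*31+97)%997=934 h(48,48)=(48*31+48)%997=539 -> [770, 742, 934, 539]
  L2: h(770,742)=(770*31+742)%997=684 h(934,539)=(934*31+539)%997=580 -> [684, 580]
  L3: h(684,580)=(684*31+580)%997=847 -> [847]
  root = 847 == target 847  ** MATCH **
Candidate C produces the target root.

Answer: C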